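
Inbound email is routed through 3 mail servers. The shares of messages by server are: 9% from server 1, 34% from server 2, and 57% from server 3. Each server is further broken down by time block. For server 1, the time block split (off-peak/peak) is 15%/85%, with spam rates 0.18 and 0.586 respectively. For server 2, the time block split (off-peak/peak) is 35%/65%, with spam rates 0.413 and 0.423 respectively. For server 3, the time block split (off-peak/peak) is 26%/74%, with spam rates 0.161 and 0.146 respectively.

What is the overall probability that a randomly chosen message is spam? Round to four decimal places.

P(S|1) = 0.15·0.18 + 0.85·0.586 = 0.027 + 0.4981 = 0.5251
P(S|2) = 0.35·0.413 + 0.65·0.423 = 0.14455 + 0.27495 = 0.4195
P(S|3) = 0.26·0.161 + 0.74·0.146 = 0.04186 + 0.10804 = 0.1499
Then overall,
P(S) = 0.09·0.5251 + 0.34·0.4195 + 0.57·0.1499
      = 0.047259 + 0.14263 + 0.085443 = 0.275332

P(S) ≈ 0.2753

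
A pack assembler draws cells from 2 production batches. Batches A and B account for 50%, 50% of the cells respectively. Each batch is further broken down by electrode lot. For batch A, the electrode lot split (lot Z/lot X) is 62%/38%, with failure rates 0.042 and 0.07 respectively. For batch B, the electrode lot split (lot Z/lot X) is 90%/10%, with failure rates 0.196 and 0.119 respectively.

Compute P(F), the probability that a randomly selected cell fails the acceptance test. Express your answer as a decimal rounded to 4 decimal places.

P(F) ≈ 0.1205

P(F|A) = 0.62·0.042 + 0.38·0.07 = 0.02604 + 0.0266 = 0.05264
P(F|B) = 0.9·0.196 + 0.1·0.119 = 0.1764 + 0.0119 = 0.1883
Then overall,
P(F) = 0.5·0.05264 + 0.5·0.1883
      = 0.02632 + 0.09415 = 0.12047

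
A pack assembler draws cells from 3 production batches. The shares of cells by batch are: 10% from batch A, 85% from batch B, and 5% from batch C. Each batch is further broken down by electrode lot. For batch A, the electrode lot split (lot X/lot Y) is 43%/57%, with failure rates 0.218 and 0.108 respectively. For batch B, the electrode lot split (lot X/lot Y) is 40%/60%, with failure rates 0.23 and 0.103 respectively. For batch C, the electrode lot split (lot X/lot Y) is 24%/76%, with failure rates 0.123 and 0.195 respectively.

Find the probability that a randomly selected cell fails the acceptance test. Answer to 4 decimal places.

P(F) ≈ 0.1551

P(F|A) = 0.43·0.218 + 0.57·0.108 = 0.09374 + 0.06156 = 0.1553
P(F|B) = 0.4·0.23 + 0.6·0.103 = 0.092 + 0.0618 = 0.1538
P(F|C) = 0.24·0.123 + 0.76·0.195 = 0.02952 + 0.1482 = 0.17772
By total probability over the outer partition,
P(F) = 0.1·0.1553 + 0.85·0.1538 + 0.05·0.17772
      = 0.01553 + 0.13073 + 0.008886 = 0.155146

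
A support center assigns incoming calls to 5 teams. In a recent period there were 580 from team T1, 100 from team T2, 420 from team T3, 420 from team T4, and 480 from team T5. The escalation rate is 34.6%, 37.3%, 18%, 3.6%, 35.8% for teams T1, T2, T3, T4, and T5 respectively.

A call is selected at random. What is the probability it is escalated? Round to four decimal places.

Total: 580 + 100 + 420 + 420 + 480 = 2000.
P(T1) = 580/2000 = 0.29. P(T2) = 100/2000 = 0.05. P(T3) = 420/2000 = 0.21. P(T4) = 420/2000 = 0.21. P(T5) = 480/2000 = 0.24.
P(E) = P(E|T1)·P(T1) + P(E|T2)·P(T2) + P(E|T3)·P(T3) + P(E|T4)·P(T4) + P(E|T5)·P(T5)
      = 0.346·0.29 + 0.373·0.05 + 0.18·0.21 + 0.036·0.21 + 0.358·0.24
      = 0.10034 + 0.01865 + 0.0378 + 0.00756 + 0.08592 = 0.25027

0.2503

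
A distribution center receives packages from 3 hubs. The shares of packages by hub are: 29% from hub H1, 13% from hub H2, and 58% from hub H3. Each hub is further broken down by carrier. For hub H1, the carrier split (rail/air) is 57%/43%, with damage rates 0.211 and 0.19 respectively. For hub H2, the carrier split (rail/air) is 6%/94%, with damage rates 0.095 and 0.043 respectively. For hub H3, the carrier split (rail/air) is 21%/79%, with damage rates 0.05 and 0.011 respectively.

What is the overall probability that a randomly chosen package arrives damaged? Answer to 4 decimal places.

P(D) ≈ 0.0757

P(D|H1) = 0.57·0.211 + 0.43·0.19 = 0.12027 + 0.0817 = 0.20197
P(D|H2) = 0.06·0.095 + 0.94·0.043 = 0.0057 + 0.04042 = 0.04612
P(D|H3) = 0.21·0.05 + 0.79·0.011 = 0.0105 + 0.00869 = 0.01919
By total probability over the outer partition,
P(D) = 0.29·0.20197 + 0.13·0.04612 + 0.58·0.01919
      = 0.0585713 + 0.0059956 + 0.0111302 = 0.0756971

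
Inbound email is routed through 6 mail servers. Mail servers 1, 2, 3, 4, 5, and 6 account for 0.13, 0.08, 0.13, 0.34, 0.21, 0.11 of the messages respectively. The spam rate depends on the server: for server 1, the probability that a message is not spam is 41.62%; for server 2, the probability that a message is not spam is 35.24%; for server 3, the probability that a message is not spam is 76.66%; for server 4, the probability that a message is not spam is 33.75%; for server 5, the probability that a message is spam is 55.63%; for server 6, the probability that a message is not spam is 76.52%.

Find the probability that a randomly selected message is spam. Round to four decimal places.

P(S) ≈ 0.5259

P(S|1) = 1 − 0.4162 = 0.5838.
P(S|2) = 1 − 0.3524 = 0.6476.
P(S|3) = 1 − 0.7666 = 0.2334.
P(S|4) = 1 − 0.3375 = 0.6625.
P(S|6) = 1 − 0.7652 = 0.2348.
P(S) = P(S|1)·P(1) + P(S|2)·P(2) + P(S|3)·P(3) + P(S|4)·P(4) + P(S|5)·P(5) + P(S|6)·P(6)
      = 0.5838·0.13 + 0.6476·0.08 + 0.2334·0.13 + 0.6625·0.34 + 0.5563·0.21 + 0.2348·0.11
      = 0.075894 + 0.051808 + 0.030342 + 0.22525 + 0.116823 + 0.025828 = 0.525945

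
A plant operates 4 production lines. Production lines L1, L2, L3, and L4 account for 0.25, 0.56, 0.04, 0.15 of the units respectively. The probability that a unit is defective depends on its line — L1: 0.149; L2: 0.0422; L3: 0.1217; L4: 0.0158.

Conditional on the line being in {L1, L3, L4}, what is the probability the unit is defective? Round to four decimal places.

P(D|S) ≈ 0.1011

Let S = {L1, L3, L4}.
P(S) = 0.25 + 0.04 + 0.15 = 0.44.
P(D ∩ S) = 0.149·0.25 + 0.1217·0.04 + 0.0158·0.15 = 0.03725 + 0.004868 + 0.00237 = 0.044488.
P(D | S) = 0.044488 / 0.44 = 0.101109…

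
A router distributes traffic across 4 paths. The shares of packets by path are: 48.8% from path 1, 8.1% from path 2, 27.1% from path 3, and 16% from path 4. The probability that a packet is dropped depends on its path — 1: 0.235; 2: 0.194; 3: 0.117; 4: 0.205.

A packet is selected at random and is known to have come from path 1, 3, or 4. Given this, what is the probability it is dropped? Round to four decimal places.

P(L|S) ≈ 0.1950

Let S = {1, 3, 4}.
P(S) = 0.488 + 0.271 + 0.16 = 0.919.
P(L ∩ S) = 0.235·0.488 + 0.117·0.271 + 0.205·0.16 = 0.11468 + 0.031707 + 0.0328 = 0.179187.
P(L | S) = 0.179187 / 0.919 = 0.194980…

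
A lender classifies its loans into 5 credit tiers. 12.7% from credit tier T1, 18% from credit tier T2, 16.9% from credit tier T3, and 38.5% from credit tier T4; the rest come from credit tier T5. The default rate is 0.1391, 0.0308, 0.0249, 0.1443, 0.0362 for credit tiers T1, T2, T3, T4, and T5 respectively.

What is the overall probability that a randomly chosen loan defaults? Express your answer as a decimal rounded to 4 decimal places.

P(D) ≈ 0.0880

P(T5) = 1 − (0.127 + 0.18 + 0.169 + 0.385) = 0.139.
Using total probability over the partition,
P(D) = P(D|T1)·P(T1) + P(D|T2)·P(T2) + P(D|T3)·P(T3) + P(D|T4)·P(T4) + P(D|T5)·P(T5)
      = 0.1391·0.127 + 0.0308·0.18 + 0.0249·0.169 + 0.1443·0.385 + 0.0362·0.139
      = 0.0176657 + 0.005544 + 0.0042081 + 0.0555555 + 0.0050318 = 0.0880051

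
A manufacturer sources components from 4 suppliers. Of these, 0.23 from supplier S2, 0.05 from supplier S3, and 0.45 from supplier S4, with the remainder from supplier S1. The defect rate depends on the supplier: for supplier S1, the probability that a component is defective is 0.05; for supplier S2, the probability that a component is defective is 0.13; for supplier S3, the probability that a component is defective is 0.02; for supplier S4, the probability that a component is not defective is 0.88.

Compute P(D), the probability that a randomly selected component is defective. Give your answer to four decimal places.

P(S1) = 1 − (0.23 + 0.05 + 0.45) = 0.27.
P(D|S4) = 1 − 0.88 = 0.12.
P(D) = P(D|S1)·P(S1) + P(D|S2)·P(S2) + P(D|S3)·P(S3) + P(D|S4)·P(S4)
      = 0.05·0.27 + 0.13·0.23 + 0.02·0.05 + 0.12·0.45
      = 0.0135 + 0.0299 + 0.001 + 0.054 = 0.0984

P(D) ≈ 0.0984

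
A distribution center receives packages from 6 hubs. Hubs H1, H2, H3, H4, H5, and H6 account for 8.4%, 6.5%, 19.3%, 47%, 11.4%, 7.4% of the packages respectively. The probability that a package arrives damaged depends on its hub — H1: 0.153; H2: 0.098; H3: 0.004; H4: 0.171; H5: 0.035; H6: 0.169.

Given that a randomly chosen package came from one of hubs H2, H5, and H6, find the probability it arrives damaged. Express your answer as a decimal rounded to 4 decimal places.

Let S = {H2, H5, H6}.
P(S) = 0.065 + 0.114 + 0.074 = 0.253.
P(D ∩ S) = 0.098·0.065 + 0.035·0.114 + 0.169·0.074 = 0.00637 + 0.00399 + 0.012506 = 0.022866.
P(D | S) = 0.022866 / 0.253 = 0.090379…

P(D|S) ≈ 0.0904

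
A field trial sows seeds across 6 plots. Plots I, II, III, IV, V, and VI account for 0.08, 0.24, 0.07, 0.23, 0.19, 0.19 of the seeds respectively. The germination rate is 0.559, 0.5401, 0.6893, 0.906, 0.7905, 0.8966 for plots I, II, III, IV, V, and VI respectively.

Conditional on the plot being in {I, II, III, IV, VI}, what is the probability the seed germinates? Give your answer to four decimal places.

0.7424

Let S = {I, II, III, IV, VI}.
P(S) = 0.08 + 0.24 + 0.07 + 0.23 + 0.19 = 0.81.
P(G ∩ S) = 0.559·0.08 + 0.5401·0.24 + 0.6893·0.07 + 0.906·0.23 + 0.8966·0.19 = 0.04472 + 0.129624 + 0.048251 + 0.20838 + 0.170354 = 0.601329.
P(G | S) = 0.601329 / 0.81 = 0.742381…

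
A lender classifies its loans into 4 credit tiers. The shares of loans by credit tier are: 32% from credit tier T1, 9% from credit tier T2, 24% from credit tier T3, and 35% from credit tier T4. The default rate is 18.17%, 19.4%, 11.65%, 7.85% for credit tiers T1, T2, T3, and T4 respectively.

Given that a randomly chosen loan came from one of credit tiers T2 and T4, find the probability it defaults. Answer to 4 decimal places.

P(D|S) ≈ 0.1021

Let S = {T2, T4}.
P(S) = 0.09 + 0.35 = 0.44.
P(D ∩ S) = 0.194·0.09 + 0.0785·0.35 = 0.01746 + 0.027475 = 0.044935.
P(D | S) = 0.044935 / 0.44 = 0.102125…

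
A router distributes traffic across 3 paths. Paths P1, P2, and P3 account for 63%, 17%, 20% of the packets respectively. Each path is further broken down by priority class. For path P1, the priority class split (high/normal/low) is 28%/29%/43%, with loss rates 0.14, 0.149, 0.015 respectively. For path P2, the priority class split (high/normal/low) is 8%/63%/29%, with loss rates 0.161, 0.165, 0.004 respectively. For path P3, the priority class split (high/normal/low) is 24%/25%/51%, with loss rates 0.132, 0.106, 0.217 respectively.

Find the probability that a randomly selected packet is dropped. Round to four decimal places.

P(L|P1) = 0.28·0.14 + 0.29·0.149 + 0.43·0.015 = 0.0392 + 0.04321 + 0.00645 = 0.08886
P(L|P2) = 0.08·0.161 + 0.63·0.165 + 0.29·0.004 = 0.01288 + 0.10395 + 0.00116 = 0.11799
P(L|P3) = 0.24·0.132 + 0.25·0.106 + 0.51·0.217 = 0.03168 + 0.0265 + 0.11067 = 0.16885
Then overall,
P(L) = 0.63·0.08886 + 0.17·0.11799 + 0.2·0.16885
      = 0.0559818 + 0.0200583 + 0.03377 = 0.1098101

P(L) ≈ 0.1098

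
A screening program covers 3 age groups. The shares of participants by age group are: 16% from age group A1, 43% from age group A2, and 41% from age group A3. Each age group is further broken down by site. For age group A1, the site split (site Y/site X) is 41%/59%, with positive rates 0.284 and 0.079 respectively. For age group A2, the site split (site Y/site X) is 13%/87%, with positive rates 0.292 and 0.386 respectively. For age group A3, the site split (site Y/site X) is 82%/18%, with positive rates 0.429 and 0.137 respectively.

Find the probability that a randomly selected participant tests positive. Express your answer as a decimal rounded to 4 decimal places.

P(T|A1) = 0.41·0.284 + 0.59·0.079 = 0.11644 + 0.04661 = 0.16305
P(T|A2) = 0.13·0.292 + 0.87·0.386 = 0.03796 + 0.33582 = 0.37378
P(T|A3) = 0.82·0.429 + 0.18·0.137 = 0.35178 + 0.02466 = 0.37644
Then overall,
P(T) = 0.16·0.16305 + 0.43·0.37378 + 0.41·0.37644
      = 0.026088 + 0.1607254 + 0.1543404 = 0.3411538

0.3412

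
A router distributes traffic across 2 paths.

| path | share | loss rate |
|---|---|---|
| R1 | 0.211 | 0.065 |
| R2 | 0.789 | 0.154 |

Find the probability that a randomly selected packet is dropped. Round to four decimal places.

P(L) = P(L|R1)·P(R1) + P(L|R2)·P(R2)
      = 0.065·0.211 + 0.154·0.789
      = 0.013715 + 0.121506 = 0.135221

P(L) ≈ 0.1352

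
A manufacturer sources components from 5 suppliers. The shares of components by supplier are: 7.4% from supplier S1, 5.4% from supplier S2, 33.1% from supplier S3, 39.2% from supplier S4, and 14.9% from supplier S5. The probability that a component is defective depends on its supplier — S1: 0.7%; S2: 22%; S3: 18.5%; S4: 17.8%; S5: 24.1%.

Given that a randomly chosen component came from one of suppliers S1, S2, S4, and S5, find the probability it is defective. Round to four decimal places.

P(D|S) ≈ 0.1765

Let S = {S1, S2, S4, S5}.
P(S) = 0.074 + 0.054 + 0.392 + 0.149 = 0.669.
P(D ∩ S) = 0.007·0.074 + 0.22·0.054 + 0.178·0.392 + 0.241·0.149 = 0.000518 + 0.01188 + 0.069776 + 0.035909 = 0.118083.
P(D | S) = 0.118083 / 0.669 = 0.176507…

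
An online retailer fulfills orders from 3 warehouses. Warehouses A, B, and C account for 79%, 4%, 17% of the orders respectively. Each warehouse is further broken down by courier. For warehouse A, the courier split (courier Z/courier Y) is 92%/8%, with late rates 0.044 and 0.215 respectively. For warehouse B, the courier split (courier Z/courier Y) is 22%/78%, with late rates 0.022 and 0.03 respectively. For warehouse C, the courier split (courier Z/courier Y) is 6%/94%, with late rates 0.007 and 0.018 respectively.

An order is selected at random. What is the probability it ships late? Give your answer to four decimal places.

P(L) ≈ 0.0496

P(L|A) = 0.92·0.044 + 0.08·0.215 = 0.04048 + 0.0172 = 0.05768
P(L|B) = 0.22·0.022 + 0.78·0.03 = 0.00484 + 0.0234 = 0.02824
P(L|C) = 0.06·0.007 + 0.94·0.018 = 0.00042 + 0.01692 = 0.01734
By total probability over the outer partition,
P(L) = 0.79·0.05768 + 0.04·0.02824 + 0.17·0.01734
      = 0.0455672 + 0.0011296 + 0.0029478 = 0.0496446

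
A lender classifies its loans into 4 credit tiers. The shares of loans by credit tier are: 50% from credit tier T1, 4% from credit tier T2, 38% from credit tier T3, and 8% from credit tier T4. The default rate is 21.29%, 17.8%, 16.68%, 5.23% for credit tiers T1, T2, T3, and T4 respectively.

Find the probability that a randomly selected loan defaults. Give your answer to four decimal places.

P(D) ≈ 0.1811

P(D) = P(D|T1)·P(T1) + P(D|T2)·P(T2) + P(D|T3)·P(T3) + P(D|T4)·P(T4)
      = 0.2129·0.5 + 0.178·0.04 + 0.1668·0.38 + 0.0523·0.08
      = 0.10645 + 0.00712 + 0.063384 + 0.004184 = 0.181138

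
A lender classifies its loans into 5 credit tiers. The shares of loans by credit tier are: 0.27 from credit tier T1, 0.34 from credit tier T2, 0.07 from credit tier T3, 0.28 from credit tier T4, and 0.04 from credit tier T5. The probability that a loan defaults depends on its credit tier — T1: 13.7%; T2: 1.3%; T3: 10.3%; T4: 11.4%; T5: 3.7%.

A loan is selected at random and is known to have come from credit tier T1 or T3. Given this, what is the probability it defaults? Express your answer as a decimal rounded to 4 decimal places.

0.1300

Let S = {T1, T3}.
P(S) = 0.27 + 0.07 = 0.34.
P(D ∩ S) = 0.137·0.27 + 0.103·0.07 = 0.03699 + 0.00721 = 0.0442.
P(D | S) = 0.0442 / 0.34 = 0.130000…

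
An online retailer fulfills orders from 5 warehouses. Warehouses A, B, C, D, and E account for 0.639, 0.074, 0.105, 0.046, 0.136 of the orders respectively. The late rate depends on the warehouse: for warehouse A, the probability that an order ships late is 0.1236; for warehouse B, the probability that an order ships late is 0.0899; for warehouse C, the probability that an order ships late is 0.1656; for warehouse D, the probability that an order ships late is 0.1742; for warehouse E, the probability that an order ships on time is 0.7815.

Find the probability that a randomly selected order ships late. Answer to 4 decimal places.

P(L|E) = 1 − 0.7815 = 0.2185.
P(L) = P(L|A)·P(A) + P(L|B)·P(B) + P(L|C)·P(C) + P(L|D)·P(D) + P(L|E)·P(E)
      = 0.1236·0.639 + 0.0899·0.074 + 0.1656·0.105 + 0.1742·0.046 + 0.2185·0.136
      = 0.0789804 + 0.0066526 + 0.017388 + 0.0080132 + 0.029716 = 0.1407502

P(L) ≈ 0.1408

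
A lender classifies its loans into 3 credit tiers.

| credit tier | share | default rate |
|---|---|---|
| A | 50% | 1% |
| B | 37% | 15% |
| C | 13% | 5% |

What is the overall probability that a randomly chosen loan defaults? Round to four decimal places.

P(D) ≈ 0.0670

P(D) = P(D|A)·P(A) + P(D|B)·P(B) + P(D|C)·P(C)
      = 0.01·0.5 + 0.15·0.37 + 0.05·0.13
      = 0.005 + 0.0555 + 0.0065 = 0.067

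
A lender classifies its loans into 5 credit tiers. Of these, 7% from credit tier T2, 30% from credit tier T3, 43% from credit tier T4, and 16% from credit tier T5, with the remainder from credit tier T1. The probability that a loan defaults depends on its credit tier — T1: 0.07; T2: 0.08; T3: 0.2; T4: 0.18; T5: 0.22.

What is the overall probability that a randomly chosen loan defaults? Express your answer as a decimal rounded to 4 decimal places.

P(D) ≈ 0.1810

P(T1) = 1 − (0.07 + 0.3 + 0.43 + 0.16) = 0.04.
P(D) = P(D|T1)·P(T1) + P(D|T2)·P(T2) + P(D|T3)·P(T3) + P(D|T4)·P(T4) + P(D|T5)·P(T5)
      = 0.07·0.04 + 0.08·0.07 + 0.2·0.3 + 0.18·0.43 + 0.22·0.16
      = 0.0028 + 0.0056 + 0.06 + 0.0774 + 0.0352 = 0.181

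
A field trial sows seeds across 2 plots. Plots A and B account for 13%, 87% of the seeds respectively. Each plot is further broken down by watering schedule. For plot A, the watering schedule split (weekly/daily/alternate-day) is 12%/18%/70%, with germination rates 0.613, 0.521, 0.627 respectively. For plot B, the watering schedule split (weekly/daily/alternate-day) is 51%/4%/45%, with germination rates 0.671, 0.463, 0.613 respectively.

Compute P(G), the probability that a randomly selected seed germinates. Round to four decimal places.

0.6326

P(G|A) = 0.12·0.613 + 0.18·0.521 + 0.7·0.627 = 0.07356 + 0.09378 + 0.4389 = 0.60624
P(G|B) = 0.51·0.671 + 0.04·0.463 + 0.45·0.613 = 0.34221 + 0.01852 + 0.27585 = 0.63658
Then overall,
P(G) = 0.13·0.60624 + 0.87·0.63658
      = 0.0788112 + 0.5538246 = 0.6326358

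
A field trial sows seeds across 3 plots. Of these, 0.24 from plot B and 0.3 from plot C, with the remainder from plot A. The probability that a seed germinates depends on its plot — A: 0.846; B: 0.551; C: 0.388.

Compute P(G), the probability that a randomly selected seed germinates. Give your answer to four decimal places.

0.6378

P(A) = 1 − (0.24 + 0.3) = 0.46.
Using total probability over the partition,
P(G) = P(G|A)·P(A) + P(G|B)·P(B) + P(G|C)·P(C)
      = 0.846·0.46 + 0.551·0.24 + 0.388·0.3
      = 0.38916 + 0.13224 + 0.1164 = 0.6378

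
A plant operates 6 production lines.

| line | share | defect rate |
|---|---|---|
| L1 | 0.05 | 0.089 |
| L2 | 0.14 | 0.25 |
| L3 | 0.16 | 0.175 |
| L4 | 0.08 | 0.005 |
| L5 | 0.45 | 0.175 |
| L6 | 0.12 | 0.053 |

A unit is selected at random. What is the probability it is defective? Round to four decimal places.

Summing over the partition,
P(D) = P(D|L1)·P(L1) + P(D|L2)·P(L2) + P(D|L3)·P(L3) + P(D|L4)·P(L4) + P(D|L5)·P(L5) + P(D|L6)·P(L6)
      = 0.089·0.05 + 0.25·0.14 + 0.175·0.16 + 0.005·0.08 + 0.175·0.45 + 0.053·0.12
      = 0.00445 + 0.035 + 0.028 + 0.0004 + 0.07875 + 0.00636 = 0.15296

P(D) ≈ 0.1530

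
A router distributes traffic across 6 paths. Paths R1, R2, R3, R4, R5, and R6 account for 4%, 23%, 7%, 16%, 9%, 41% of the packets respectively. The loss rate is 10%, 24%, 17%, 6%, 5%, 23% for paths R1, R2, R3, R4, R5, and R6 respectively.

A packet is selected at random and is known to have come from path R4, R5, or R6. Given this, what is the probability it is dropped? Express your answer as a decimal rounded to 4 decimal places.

Let S = {R4, R5, R6}.
P(S) = 0.16 + 0.09 + 0.41 = 0.66.
P(L ∩ S) = 0.06·0.16 + 0.05·0.09 + 0.23·0.41 = 0.0096 + 0.0045 + 0.0943 = 0.1084.
P(L | S) = 0.1084 / 0.66 = 0.164242…

0.1642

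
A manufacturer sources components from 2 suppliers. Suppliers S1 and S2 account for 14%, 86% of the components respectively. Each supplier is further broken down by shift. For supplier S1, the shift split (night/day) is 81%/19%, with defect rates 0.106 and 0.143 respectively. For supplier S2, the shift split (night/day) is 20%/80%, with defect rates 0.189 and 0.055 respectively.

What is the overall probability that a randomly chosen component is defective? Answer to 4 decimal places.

P(D|S1) = 0.81·0.106 + 0.19·0.143 = 0.08586 + 0.02717 = 0.11303
P(D|S2) = 0.2·0.189 + 0.8·0.055 = 0.0378 + 0.044 = 0.0818
Then overall,
P(D) = 0.14·0.11303 + 0.86·0.0818
      = 0.0158242 + 0.070348 = 0.0861722

P(D) ≈ 0.0862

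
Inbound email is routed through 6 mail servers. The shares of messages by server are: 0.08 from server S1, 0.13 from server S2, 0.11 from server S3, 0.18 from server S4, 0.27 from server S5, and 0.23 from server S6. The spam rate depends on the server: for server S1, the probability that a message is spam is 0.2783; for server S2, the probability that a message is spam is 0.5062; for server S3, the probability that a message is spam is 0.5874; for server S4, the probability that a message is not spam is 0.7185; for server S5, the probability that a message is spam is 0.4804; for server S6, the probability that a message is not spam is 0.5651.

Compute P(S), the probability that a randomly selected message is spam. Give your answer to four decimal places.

P(S|S4) = 1 − 0.7185 = 0.2815.
P(S|S6) = 1 − 0.5651 = 0.4349.
P(S) = P(S|S1)·P(S1) + P(S|S2)·P(S2) + P(S|S3)·P(S3) + P(S|S4)·P(S4) + P(S|S5)·P(S5) + P(S|S6)·P(S6)
      = 0.2783·0.08 + 0.5062·0.13 + 0.5874·0.11 + 0.2815·0.18 + 0.4804·0.27 + 0.4349·0.23
      = 0.022264 + 0.065806 + 0.064614 + 0.05067 + 0.129708 + 0.100027 = 0.433089

P(S) ≈ 0.4331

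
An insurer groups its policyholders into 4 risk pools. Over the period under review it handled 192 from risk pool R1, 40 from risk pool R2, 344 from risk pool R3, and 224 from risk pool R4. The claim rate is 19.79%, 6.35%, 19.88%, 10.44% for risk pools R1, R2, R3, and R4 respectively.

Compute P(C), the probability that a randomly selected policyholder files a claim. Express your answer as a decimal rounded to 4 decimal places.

Total: 192 + 40 + 344 + 224 = 800.
P(R1) = 192/800 = 0.24. P(R2) = 40/800 = 0.05. P(R3) = 344/800 = 0.43. P(R4) = 224/800 = 0.28.
P(C) = P(C|R1)·P(R1) + P(C|R2)·P(R2) + P(C|R3)·P(R3) + P(C|R4)·P(R4)
      = 0.1979·0.24 + 0.0635·0.05 + 0.1988·0.43 + 0.1044·0.28
      = 0.047496 + 0.003175 + 0.085484 + 0.029232 = 0.165387

P(C) ≈ 0.1654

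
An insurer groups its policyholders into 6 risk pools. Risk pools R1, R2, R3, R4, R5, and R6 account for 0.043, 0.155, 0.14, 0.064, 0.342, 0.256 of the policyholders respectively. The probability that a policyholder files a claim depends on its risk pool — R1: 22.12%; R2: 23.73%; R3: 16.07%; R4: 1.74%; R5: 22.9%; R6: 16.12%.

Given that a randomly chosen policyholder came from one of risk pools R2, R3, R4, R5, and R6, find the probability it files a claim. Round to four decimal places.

Let S = {R2, R3, R4, R5, R6}.
P(S) = 0.155 + 0.14 + 0.064 + 0.342 + 0.256 = 0.957.
P(C ∩ S) = 0.2373·0.155 + 0.1607·0.14 + 0.0174·0.064 + 0.229·0.342 + 0.1612·0.256 = 0.0367815 + 0.022498 + 0.0011136 + 0.078318 + 0.0412672 = 0.1799783.
P(C | S) = 0.1799783 / 0.957 = 0.188065…

P(C|S) ≈ 0.1881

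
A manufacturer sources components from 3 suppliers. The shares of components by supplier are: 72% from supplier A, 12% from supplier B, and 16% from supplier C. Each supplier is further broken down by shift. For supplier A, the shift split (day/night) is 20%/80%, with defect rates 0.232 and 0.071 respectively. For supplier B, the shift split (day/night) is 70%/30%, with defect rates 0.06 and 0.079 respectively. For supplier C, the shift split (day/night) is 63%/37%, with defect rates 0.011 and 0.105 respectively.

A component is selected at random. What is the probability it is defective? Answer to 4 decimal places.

P(D|A) = 0.2·0.232 + 0.8·0.071 = 0.0464 + 0.0568 = 0.1032
P(D|B) = 0.7·0.06 + 0.3·0.079 = 0.042 + 0.0237 = 0.0657
P(D|C) = 0.63·0.011 + 0.37·0.105 = 0.00693 + 0.03885 = 0.04578
By total probability over the outer partition,
P(D) = 0.72·0.1032 + 0.12·0.0657 + 0.16·0.04578
      = 0.074304 + 0.007884 + 0.0073248 = 0.0895128

0.0895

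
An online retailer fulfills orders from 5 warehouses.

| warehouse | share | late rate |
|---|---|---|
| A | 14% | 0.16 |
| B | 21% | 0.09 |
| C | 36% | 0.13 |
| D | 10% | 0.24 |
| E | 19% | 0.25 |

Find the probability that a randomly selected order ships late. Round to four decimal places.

P(L) ≈ 0.1596

P(L) = P(L|A)·P(A) + P(L|B)·P(B) + P(L|C)·P(C) + P(L|D)·P(D) + P(L|E)·P(E)
      = 0.16·0.14 + 0.09·0.21 + 0.13·0.36 + 0.24·0.1 + 0.25·0.19
      = 0.0224 + 0.0189 + 0.0468 + 0.024 + 0.0475 = 0.1596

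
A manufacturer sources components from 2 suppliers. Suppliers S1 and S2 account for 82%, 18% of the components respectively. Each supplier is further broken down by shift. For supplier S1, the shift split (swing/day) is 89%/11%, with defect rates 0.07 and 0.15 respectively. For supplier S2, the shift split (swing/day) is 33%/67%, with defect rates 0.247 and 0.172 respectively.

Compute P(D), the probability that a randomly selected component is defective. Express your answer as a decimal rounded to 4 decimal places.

P(D) ≈ 0.1000

P(D|S1) = 0.89·0.07 + 0.11·0.15 = 0.0623 + 0.0165 = 0.0788
P(D|S2) = 0.33·0.247 + 0.67·0.172 = 0.08151 + 0.11524 = 0.19675
By total probability over the outer partition,
P(D) = 0.82·0.0788 + 0.18·0.19675
      = 0.064616 + 0.035415 = 0.100031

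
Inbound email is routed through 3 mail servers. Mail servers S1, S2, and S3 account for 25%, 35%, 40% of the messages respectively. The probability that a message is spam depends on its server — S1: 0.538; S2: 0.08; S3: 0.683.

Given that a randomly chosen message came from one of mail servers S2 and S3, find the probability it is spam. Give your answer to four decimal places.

P(S|J) ≈ 0.4016

Let J = {S2, S3}.
P(J) = 0.35 + 0.4 = 0.75.
P(S ∩ J) = 0.08·0.35 + 0.683·0.4 = 0.028 + 0.2732 = 0.3012.
P(S | J) = 0.3012 / 0.75 = 0.401600…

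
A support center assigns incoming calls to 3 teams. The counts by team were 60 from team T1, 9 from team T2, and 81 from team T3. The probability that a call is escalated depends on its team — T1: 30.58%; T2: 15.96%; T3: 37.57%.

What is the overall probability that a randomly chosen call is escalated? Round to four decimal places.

Total: 60 + 9 + 81 = 150.
P(T1) = 60/150 = 0.4. P(T2) = 9/150 = 0.06. P(T3) = 81/150 = 0.54.
P(E) = P(E|T1)·P(T1) + P(E|T2)·P(T2) + P(E|T3)·P(T3)
      = 0.3058·0.4 + 0.1596·0.06 + 0.3757·0.54
      = 0.12232 + 0.009576 + 0.202878 = 0.334774

0.3348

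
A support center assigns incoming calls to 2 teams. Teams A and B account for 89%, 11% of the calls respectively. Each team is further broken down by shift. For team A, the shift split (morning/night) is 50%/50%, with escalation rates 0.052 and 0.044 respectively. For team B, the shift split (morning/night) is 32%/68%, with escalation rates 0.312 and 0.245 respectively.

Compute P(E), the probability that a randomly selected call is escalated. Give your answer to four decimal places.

P(E|A) = 0.5·0.052 + 0.5·0.044 = 0.026 + 0.022 = 0.048
P(E|B) = 0.32·0.312 + 0.68·0.245 = 0.09984 + 0.1666 = 0.26644
Then overall,
P(E) = 0.89·0.048 + 0.11·0.26644
      = 0.04272 + 0.0293084 = 0.0720284

P(E) ≈ 0.0720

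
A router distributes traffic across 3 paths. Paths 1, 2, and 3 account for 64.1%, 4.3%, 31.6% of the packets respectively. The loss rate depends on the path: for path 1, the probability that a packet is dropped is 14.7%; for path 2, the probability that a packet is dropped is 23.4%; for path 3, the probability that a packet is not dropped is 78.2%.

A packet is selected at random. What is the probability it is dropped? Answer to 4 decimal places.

P(L|3) = 1 − 0.782 = 0.218.
P(L) = P(L|1)·P(1) + P(L|2)·P(2) + P(L|3)·P(3)
      = 0.147·0.641 + 0.234·0.043 + 0.218·0.316
      = 0.094227 + 0.010062 + 0.068888 = 0.173177

0.1732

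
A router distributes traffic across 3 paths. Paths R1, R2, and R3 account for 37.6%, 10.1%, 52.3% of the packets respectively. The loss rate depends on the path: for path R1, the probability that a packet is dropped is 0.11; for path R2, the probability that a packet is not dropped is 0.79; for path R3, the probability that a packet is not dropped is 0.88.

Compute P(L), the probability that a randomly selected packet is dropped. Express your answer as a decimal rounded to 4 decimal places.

P(L) ≈ 0.1253

P(L|R2) = 1 − 0.79 = 0.21.
P(L|R3) = 1 − 0.88 = 0.12.
P(L) = P(L|R1)·P(R1) + P(L|R2)·P(R2) + P(L|R3)·P(R3)
      = 0.11·0.376 + 0.21·0.101 + 0.12·0.523
      = 0.04136 + 0.02121 + 0.06276 = 0.12533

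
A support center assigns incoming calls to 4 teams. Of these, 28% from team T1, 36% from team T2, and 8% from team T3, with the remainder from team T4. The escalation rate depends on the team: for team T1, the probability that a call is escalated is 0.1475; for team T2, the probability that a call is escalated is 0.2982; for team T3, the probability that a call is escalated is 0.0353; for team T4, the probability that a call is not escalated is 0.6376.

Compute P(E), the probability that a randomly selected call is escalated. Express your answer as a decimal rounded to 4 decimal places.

P(T4) = 1 − (0.28 + 0.36 + 0.08) = 0.28.
P(E|T4) = 1 − 0.6376 = 0.3624.
P(E) = P(E|T1)·P(T1) + P(E|T2)·P(T2) + P(E|T3)·P(T3) + P(E|T4)·P(T4)
      = 0.1475·0.28 + 0.2982·0.36 + 0.0353·0.08 + 0.3624·0.28
      = 0.0413 + 0.107352 + 0.002824 + 0.101472 = 0.252948

P(E) ≈ 0.2529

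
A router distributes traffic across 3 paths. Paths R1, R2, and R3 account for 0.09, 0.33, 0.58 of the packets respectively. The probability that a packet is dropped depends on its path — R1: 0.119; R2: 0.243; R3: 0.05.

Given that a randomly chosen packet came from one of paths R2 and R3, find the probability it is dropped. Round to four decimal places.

Let S = {R2, R3}.
P(S) = 0.33 + 0.58 = 0.91.
P(L ∩ S) = 0.243·0.33 + 0.05·0.58 = 0.08019 + 0.029 = 0.10919.
P(L | S) = 0.10919 / 0.91 = 0.119989…

P(L|S) ≈ 0.1200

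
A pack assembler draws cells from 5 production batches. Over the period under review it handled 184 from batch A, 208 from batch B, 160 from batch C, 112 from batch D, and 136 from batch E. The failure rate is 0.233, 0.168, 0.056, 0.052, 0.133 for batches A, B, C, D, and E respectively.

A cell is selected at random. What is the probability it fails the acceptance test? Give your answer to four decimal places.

Total: 184 + 208 + 160 + 112 + 136 = 800.
P(A) = 184/800 = 0.23. P(B) = 208/800 = 0.26. P(C) = 160/800 = 0.2. P(D) = 112/800 = 0.14. P(E) = 136/800 = 0.17.
By the law of total probability,
P(F) = P(F|A)·P(A) + P(F|B)·P(B) + P(F|C)·P(C) + P(F|D)·P(D) + P(F|E)·P(E)
      = 0.233·0.23 + 0.168·0.26 + 0.056·0.2 + 0.052·0.14 + 0.133·0.17
      = 0.05359 + 0.04368 + 0.0112 + 0.00728 + 0.02261 = 0.13836

0.1384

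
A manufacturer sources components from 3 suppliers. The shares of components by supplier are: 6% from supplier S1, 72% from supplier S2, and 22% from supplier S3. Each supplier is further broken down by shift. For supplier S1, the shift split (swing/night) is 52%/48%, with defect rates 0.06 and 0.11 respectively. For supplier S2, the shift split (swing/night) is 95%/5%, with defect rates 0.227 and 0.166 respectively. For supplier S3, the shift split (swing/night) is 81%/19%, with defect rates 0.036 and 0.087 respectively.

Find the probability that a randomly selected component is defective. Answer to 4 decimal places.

P(D) ≈ 0.1763

P(D|S1) = 0.52·0.06 + 0.48·0.11 = 0.0312 + 0.0528 = 0.084
P(D|S2) = 0.95·0.227 + 0.05·0.166 = 0.21565 + 0.0083 = 0.22395
P(D|S3) = 0.81·0.036 + 0.19·0.087 = 0.02916 + 0.01653 = 0.04569
Then overall,
P(D) = 0.06·0.084 + 0.72·0.22395 + 0.22·0.04569
      = 0.00504 + 0.161244 + 0.0100518 = 0.1763358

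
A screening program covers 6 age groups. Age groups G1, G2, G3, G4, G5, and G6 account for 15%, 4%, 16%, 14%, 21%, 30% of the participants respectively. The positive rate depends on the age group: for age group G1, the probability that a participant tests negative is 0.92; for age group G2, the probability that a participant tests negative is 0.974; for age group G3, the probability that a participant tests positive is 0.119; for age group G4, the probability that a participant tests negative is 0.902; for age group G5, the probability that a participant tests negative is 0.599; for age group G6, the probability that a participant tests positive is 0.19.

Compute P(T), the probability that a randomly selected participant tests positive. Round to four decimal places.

0.1870

P(T|G1) = 1 − 0.92 = 0.08.
P(T|G2) = 1 − 0.974 = 0.026.
P(T|G4) = 1 − 0.902 = 0.098.
P(T|G5) = 1 − 0.599 = 0.401.
Summing over the partition,
P(T) = P(T|G1)·P(G1) + P(T|G2)·P(G2) + P(T|G3)·P(G3) + P(T|G4)·P(G4) + P(T|G5)·P(G5) + P(T|G6)·P(G6)
      = 0.08·0.15 + 0.026·0.04 + 0.119·0.16 + 0.098·0.14 + 0.401·0.21 + 0.19·0.3
      = 0.012 + 0.00104 + 0.01904 + 0.01372 + 0.08421 + 0.057 = 0.18701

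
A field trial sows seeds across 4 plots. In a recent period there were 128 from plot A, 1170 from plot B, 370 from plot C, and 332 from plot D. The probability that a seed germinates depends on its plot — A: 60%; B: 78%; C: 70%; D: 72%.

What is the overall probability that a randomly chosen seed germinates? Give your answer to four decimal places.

0.7437

Total: 128 + 1170 + 370 + 332 = 2000.
P(A) = 128/2000 = 0.064. P(B) = 1170/2000 = 0.585. P(C) = 370/2000 = 0.185. P(D) = 332/2000 = 0.166.
By the law of total probability,
P(G) = P(G|A)·P(A) + P(G|B)·P(B) + P(G|C)·P(C) + P(G|D)·P(D)
      = 0.6·0.064 + 0.78·0.585 + 0.7·0.185 + 0.72·0.166
      = 0.0384 + 0.4563 + 0.1295 + 0.11952 = 0.74372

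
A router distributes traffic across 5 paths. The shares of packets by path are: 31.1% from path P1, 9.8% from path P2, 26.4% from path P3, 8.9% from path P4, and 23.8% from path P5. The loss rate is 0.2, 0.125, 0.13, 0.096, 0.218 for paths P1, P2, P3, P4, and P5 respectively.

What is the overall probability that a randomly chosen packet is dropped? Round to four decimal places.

P(L) = P(L|P1)·P(P1) + P(L|P2)·P(P2) + P(L|P3)·P(P3) + P(L|P4)·P(P4) + P(L|P5)·P(P5)
      = 0.2·0.311 + 0.125·0.098 + 0.13·0.264 + 0.096·0.089 + 0.218·0.238
      = 0.0622 + 0.01225 + 0.03432 + 0.008544 + 0.051884 = 0.169198

0.1692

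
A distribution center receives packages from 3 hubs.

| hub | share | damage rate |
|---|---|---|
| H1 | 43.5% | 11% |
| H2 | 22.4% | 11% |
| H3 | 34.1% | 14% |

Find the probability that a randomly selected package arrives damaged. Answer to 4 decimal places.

P(D) ≈ 0.1202

P(D) = P(D|H1)·P(H1) + P(D|H2)·P(H2) + P(D|H3)·P(H3)
      = 0.11·0.435 + 0.11·0.224 + 0.14·0.341
      = 0.04785 + 0.02464 + 0.04774 = 0.12023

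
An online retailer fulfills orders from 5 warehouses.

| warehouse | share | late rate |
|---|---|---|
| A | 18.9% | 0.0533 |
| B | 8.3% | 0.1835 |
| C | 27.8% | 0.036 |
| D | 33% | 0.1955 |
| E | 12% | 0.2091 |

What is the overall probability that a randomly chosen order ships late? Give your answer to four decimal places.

Using total probability over the partition,
P(L) = P(L|A)·P(A) + P(L|B)·P(B) + P(L|C)·P(C) + P(L|D)·P(D) + P(L|E)·P(E)
      = 0.0533·0.189 + 0.1835·0.083 + 0.036·0.278 + 0.1955·0.33 + 0.2091·0.12
      = 0.0100737 + 0.0152305 + 0.010008 + 0.064515 + 0.025092 = 0.1249192

P(L) ≈ 0.1249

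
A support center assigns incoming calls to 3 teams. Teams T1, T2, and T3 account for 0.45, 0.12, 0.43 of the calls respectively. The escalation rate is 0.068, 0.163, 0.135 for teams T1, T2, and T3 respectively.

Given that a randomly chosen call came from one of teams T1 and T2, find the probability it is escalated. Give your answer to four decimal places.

Let S = {T1, T2}.
P(S) = 0.45 + 0.12 = 0.57.
P(E ∩ S) = 0.068·0.45 + 0.163·0.12 = 0.0306 + 0.01956 = 0.05016.
P(E | S) = 0.05016 / 0.57 = 0.088000…

P(E|S) ≈ 0.0880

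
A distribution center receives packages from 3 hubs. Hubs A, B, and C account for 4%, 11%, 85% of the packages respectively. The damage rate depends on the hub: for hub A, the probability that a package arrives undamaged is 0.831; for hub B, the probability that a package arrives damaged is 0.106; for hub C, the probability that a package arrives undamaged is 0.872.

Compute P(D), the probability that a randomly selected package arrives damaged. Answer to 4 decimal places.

P(D) ≈ 0.1272

P(D|A) = 1 − 0.831 = 0.169.
P(D|C) = 1 − 0.872 = 0.128.
Using total probability over the partition,
P(D) = P(D|A)·P(A) + P(D|B)·P(B) + P(D|C)·P(C)
      = 0.169·0.04 + 0.106·0.11 + 0.128·0.85
      = 0.00676 + 0.01166 + 0.1088 = 0.12722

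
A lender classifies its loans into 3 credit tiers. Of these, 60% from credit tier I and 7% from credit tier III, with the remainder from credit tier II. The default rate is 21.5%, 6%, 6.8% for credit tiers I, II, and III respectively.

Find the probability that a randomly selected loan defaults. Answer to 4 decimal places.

P(II) = 1 − (0.6 + 0.07) = 0.33.
Summing over the partition,
P(D) = P(D|I)·P(I) + P(D|II)·P(II) + P(D|III)·P(III)
      = 0.215·0.6 + 0.06·0.33 + 0.068·0.07
      = 0.129 + 0.0198 + 0.00476 = 0.15356

P(D) ≈ 0.1536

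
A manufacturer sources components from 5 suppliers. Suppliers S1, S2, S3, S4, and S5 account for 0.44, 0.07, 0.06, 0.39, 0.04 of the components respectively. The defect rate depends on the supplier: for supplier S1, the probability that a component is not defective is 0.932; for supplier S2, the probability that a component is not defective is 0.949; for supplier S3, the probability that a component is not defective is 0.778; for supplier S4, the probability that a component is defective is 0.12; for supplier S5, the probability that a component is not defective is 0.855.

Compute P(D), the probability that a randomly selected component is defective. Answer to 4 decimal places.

P(D) ≈ 0.0994

P(D|S1) = 1 − 0.932 = 0.068.
P(D|S2) = 1 − 0.949 = 0.051.
P(D|S3) = 1 − 0.778 = 0.222.
P(D|S5) = 1 − 0.855 = 0.145.
By the law of total probability,
P(D) = P(D|S1)·P(S1) + P(D|S2)·P(S2) + P(D|S3)·P(S3) + P(D|S4)·P(S4) + P(D|S5)·P(S5)
      = 0.068·0.44 + 0.051·0.07 + 0.222·0.06 + 0.12·0.39 + 0.145·0.04
      = 0.02992 + 0.00357 + 0.01332 + 0.0468 + 0.0058 = 0.09941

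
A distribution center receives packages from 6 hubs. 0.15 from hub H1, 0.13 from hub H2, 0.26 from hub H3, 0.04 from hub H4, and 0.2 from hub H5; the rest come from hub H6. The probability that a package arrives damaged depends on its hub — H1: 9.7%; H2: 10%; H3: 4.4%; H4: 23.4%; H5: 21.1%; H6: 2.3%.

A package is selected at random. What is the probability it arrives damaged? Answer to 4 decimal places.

P(D) ≈ 0.0956

P(H6) = 1 − (0.15 + 0.13 + 0.26 + 0.04 + 0.2) = 0.22.
P(D) = P(D|H1)·P(H1) + P(D|H2)·P(H2) + P(D|H3)·P(H3) + P(D|H4)·P(H4) + P(D|H5)·P(H5) + P(D|H6)·P(H6)
      = 0.097·0.15 + 0.1·0.13 + 0.044·0.26 + 0.234·0.04 + 0.211·0.2 + 0.023·0.22
      = 0.01455 + 0.013 + 0.01144 + 0.00936 + 0.0422 + 0.00506 = 0.09561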